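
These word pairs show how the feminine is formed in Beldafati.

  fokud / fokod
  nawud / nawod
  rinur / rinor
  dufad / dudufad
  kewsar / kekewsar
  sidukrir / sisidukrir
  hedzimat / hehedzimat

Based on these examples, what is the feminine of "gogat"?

"gogat" has last vowel 'a'. The stems whose last vowel is 'a' (dufad → dudufad, kewsar → kekewsar, hedzimat → hehedzimat) repeat the first consonant+vowel as a prefix.
The other pattern: stems whose last vowel is 'u' change the last vowel to 'o'.
So gogat → gogogat.

gogogat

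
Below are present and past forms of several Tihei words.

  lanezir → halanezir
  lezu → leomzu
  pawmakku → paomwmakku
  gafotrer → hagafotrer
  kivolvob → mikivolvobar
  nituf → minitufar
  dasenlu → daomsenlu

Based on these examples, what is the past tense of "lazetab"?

lezu and nituf both have last vowel 'u' yet inflect differently (leomzu, minitufar), so the last vowel is not what conditions the rule; the final letter is.
"lazetab" ends in -b. The one such stem in the data (kivolvob → mikivolvobar) adds mi- … -ar around the stem, so the same rule applies.
So lazetab → milazetabar.

milazetabar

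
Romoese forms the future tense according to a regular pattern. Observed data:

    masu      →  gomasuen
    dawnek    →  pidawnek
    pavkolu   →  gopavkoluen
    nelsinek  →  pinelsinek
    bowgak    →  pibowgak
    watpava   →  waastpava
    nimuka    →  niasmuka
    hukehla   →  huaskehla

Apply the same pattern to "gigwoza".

"gigwoza" ends in -a. The stems ending in -a (watpava → waastpava, nimuka → niasmuka, hukehla → huaskehla) insert -as- after the first vowel.
So gigwoza → giasgwoza.

giasgwoza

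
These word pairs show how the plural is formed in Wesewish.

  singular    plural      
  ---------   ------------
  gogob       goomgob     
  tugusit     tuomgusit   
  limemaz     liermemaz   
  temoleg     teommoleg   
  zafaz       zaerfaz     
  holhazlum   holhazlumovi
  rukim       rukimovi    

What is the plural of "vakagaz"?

vaerkagaz

"vakagaz" ends in -z. The stems ending in -z (limemaz → liermemaz, zafaz → zaerfaz) insert -er- after the first vowel.
So vakagaz → vaerkagaz.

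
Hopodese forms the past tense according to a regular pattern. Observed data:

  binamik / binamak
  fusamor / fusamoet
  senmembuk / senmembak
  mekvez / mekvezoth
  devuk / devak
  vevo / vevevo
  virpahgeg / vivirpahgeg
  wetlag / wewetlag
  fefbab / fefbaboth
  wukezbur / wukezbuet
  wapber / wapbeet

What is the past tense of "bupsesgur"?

bupsesguet

"bupsesgur" ends in -r. The stems ending in -r (wukezbur → wukezbuet, wapber → wapbeet, fusamor → fusamoet) drop the final letter and add -et.
The other patterns: stems ending in -k change the last vowel to 'a'; stems ending in -g or -o repeat the first consonant+vowel as a prefix; stems ending in -b or -z add -oth.
So bupsesgur → bupsesguet.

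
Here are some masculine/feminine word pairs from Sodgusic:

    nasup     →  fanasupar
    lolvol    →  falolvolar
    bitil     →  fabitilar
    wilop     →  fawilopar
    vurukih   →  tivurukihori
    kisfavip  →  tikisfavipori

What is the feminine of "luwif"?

faluwifar

"luwif" has 2 vowels. The stems with 2 vowels (nasup → fanasupar, lolvol → falolvolar, bitil → fabitilar) add fa- … -ar around the stem.
So luwif → faluwifar.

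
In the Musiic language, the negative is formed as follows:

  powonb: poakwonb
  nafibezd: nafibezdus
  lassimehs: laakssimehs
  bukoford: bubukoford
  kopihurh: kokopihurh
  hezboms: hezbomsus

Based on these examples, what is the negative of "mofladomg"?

bukoford and nafibezd both end in -d yet inflect differently (bubukoford, nafibezdus), so the final letter is not what conditions the rule; the second-to-last letter is.
"mofladomg" has second-to-last letter 'm'. The one such stem in the data (hezboms → hezbomsus) adds -us, so the same rule applies.
So mofladomg → mofladomgus.

mofladomgus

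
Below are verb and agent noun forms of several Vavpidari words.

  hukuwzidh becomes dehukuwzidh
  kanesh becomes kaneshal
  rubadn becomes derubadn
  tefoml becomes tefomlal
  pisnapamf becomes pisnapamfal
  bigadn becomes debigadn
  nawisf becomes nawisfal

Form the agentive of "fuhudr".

defuhudr

hukuwzidh and kanesh both end in -h yet inflect differently (dehukuwzidh, kaneshal), so the final letter is not what conditions the rule; the second-to-last letter is.
"fuhudr" has second-to-last letter 'd'. The stems whose second-to-last letter is 'd' (hukuwzidh → dehukuwzidh, rubadn → derubadn, bigadn → debigadn) add the prefix de-.
So fuhudr → defuhudr.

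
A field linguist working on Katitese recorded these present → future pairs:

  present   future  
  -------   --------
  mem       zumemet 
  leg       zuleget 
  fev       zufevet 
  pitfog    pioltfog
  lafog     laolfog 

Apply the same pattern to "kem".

leg and pitfog both end in -g yet inflect differently (zuleget, pioltfog), so the final letter is not what conditions the rule; the number of vowels is.
"kem" has 1 vowel. The stems with 1 vowel (mem → zumemet, leg → zuleget, fev → zufevet) add zu- … -et around the stem.
So kem → zukemet.

zukemet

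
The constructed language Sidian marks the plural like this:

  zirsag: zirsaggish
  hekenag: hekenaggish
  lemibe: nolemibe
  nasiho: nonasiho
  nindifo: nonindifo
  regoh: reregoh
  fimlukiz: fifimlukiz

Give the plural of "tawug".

tawuggish

"tawug" ends in -g. The stems ending in -g (zirsag → zirsaggish, hekenag → hekenaggish) double the final consonant and add -ish.
The other patterns: stems ending in -e or -o add the prefix no-; stems ending in -h or -z repeat the first consonant+vowel as a prefix.
So tawug → tawuggish.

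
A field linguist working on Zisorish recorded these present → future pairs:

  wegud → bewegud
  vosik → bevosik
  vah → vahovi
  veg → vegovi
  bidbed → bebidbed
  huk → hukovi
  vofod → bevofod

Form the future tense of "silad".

besilad

huk and vosik both end in -k yet inflect differently (hukovi, bevosik), so the final letter is not what conditions the rule; the number of vowels is.
"silad" has 2 vowels. The stems with 2 vowels (wegud → bewegud, bidbed → bebidbed, vofod → bevofod) add the prefix be-.
The other pattern: stems with 1 vowel add -ovi.
So silad → besilad.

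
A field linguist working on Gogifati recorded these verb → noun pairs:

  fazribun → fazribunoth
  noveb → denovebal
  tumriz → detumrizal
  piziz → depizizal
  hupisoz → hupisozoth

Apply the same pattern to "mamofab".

mamofaboth

"mamofab" has 3 vowels. The stems with 3 vowels (hupisoz → hupisozoth, fazribun → fazribunoth) add -oth.
So mamofab → mamofaboth.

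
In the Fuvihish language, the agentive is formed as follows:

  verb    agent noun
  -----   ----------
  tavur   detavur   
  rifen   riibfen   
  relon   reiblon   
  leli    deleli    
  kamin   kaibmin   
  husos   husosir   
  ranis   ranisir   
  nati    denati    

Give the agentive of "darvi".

kamin and ranis both have last vowel 'i' yet inflect differently (kaibmin, ranisir), so the last vowel is not what conditions the rule; the final letter is.
"darvi" ends in -i. The stems ending in -i (nati → denati, leli → deleli) add the prefix de-.
The other patterns: stems ending in -n insert -ib- after the first vowel; stems ending in -s add -ir.
So darvi → dedarvi.

dedarvi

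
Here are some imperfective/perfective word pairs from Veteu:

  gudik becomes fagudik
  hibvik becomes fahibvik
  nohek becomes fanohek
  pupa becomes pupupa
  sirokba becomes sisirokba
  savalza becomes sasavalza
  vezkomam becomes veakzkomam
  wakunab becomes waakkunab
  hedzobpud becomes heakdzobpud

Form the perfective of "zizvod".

pupa and vezkomam both have last vowel 'a' yet inflect differently (pupupa, veakzkomam), so the last vowel is not what conditions the rule; the final letter is.
"zizvod" ends in -d. The one such stem in the data (hedzobpud → heakdzobpud) inserts -ak- after the first vowel (as do vezkomam, wakunab), so the same rule applies.
The other patterns: stems ending in -k add the prefix fa-; stems ending in -a repeat the first consonant+vowel as a prefix.
So zizvod → ziakzvod.

ziakzvod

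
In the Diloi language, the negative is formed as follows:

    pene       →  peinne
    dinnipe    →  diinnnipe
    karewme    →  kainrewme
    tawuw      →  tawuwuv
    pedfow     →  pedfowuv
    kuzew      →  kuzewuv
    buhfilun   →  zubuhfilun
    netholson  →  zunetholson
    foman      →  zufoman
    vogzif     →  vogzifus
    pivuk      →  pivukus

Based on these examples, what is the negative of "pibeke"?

pene and kuzew both have last vowel 'e' yet inflect differently (peinne, kuzewuv), so the last vowel is not what conditions the rule; the final letter is.
"pibeke" ends in -e. The stems ending in -e (pene → peinne, dinnipe → diinnnipe, karewme → kainrewme) insert -in- after the first vowel.
So pibeke → piinbeke.

piinbeke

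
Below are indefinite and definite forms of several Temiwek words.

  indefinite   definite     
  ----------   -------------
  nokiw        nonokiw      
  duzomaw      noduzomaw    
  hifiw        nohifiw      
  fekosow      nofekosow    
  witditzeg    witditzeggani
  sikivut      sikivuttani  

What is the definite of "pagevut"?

fekosow and sikivut both have 3 vowels yet inflect differently (nofekosow, sikivuttani), so the number of vowels is not what conditions the rule; the final letter is.
"pagevut" ends in -t. The one such stem in the data (sikivut → sikivuttani) doubles the final consonant and adds -ani (as does witditzeg), so the same rule applies.
The other pattern: stems ending in -w add the prefix no-.
So pagevut → pagevuttani.

pagevuttani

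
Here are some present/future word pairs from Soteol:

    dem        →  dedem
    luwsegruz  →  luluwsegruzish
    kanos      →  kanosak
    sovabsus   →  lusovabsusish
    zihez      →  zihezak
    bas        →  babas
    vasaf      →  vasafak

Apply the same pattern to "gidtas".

bas and kanos both end in -s yet inflect differently (babas, kanosak), so the final letter is not what conditions the rule; the number of vowels is.
"gidtas" has 2 vowels. The stems with 2 vowels (vasaf → vasafak, kanos → kanosak, zihez → zihezak) add -ak.
So gidtas → gidtasak.

gidtasak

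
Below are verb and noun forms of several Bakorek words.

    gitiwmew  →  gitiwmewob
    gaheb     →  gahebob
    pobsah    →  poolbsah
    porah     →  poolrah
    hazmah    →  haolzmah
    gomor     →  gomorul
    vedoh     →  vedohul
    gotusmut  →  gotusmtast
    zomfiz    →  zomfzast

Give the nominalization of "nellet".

"nellet" has last vowel 'e'. The stems whose last vowel is 'e' (gitiwmew → gitiwmewob, gaheb → gahebob) add -ob.
The other patterns: stems whose last vowel is 'a' insert -ol- after the first vowel; stems whose last vowel is 'o' add -ul; stems whose last vowel is 'i' or 'u' delete the last vowel and add -ast.
So nellet → nelletob.

nelletob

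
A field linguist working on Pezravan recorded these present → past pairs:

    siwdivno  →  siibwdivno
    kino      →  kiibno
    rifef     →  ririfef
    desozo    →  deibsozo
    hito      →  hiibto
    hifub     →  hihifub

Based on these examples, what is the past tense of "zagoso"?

zaibgoso

hito and hifub both begin with h- yet inflect differently (hiibto, hihifub), so the first letter is not what conditions the rule; the final letter is.
"zagoso" ends in -o. The stems ending in -o (siwdivno → siibwdivno, desozo → deibsozo, kino → kiibno) insert -ib- after the first vowel.
The other pattern: stems ending in -b or -f repeat the first consonant+vowel as a prefix.
So zagoso → zaibgoso.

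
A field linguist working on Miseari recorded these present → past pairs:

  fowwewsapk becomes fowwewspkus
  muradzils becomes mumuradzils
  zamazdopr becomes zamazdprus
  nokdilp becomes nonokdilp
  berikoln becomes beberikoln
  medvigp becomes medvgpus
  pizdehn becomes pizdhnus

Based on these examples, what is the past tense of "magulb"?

mamagulb

nokdilp and medvigp both end in -p yet inflect differently (nonokdilp, medvgpus), so the final letter is not what conditions the rule; the second-to-last letter is.
"magulb" has second-to-last letter 'l'. The stems whose second-to-last letter is 'l' (nokdilp → nonokdilp, muradzils → mumuradzils, berikoln → beberikoln) repeat the first consonant+vowel as a prefix.
The other pattern: stems whose second-to-last letter is 'g', 'h' or 'p' delete the last vowel and add -us.
So magulb → mamagulb.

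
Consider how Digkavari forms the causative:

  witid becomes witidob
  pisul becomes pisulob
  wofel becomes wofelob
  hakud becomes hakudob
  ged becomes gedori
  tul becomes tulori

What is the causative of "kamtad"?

kamtadob

"kamtad" has 2 vowels. The stems with 2 vowels (witid → witidob, pisul → pisulob, wofel → wofelob) add -ob.
So kamtad → kamtadob.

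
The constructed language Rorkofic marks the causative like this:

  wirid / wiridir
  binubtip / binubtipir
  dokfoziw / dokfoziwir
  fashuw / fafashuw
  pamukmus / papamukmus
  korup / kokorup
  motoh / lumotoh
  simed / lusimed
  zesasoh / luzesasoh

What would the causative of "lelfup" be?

dokfoziw and fashuw both end in -w yet inflect differently (dokfoziwir, fafashuw), so the final letter is not what conditions the rule; the last vowel is.
"lelfup" has last vowel 'u'. The stems whose last vowel is 'u' (fashuw → fafashuw, pamukmus → papamukmus, korup → kokorup) repeat the first consonant+vowel as a prefix.
The other patterns: stems whose last vowel is 'i' add -ir; stems whose last vowel is 'e' or 'o' add the prefix lu-.
So lelfup → lelelfup.

lelelfup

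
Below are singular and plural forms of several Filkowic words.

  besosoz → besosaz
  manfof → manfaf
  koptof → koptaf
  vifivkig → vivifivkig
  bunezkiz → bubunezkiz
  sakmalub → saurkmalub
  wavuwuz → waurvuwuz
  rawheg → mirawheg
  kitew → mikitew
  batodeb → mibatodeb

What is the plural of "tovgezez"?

"tovgezez" has last vowel 'e'. The stems whose last vowel is 'e' (rawheg → mirawheg, kitew → mikitew, batodeb → mibatodeb) add the prefix mi-.
So tovgezez → mitovgezez.

mitovgezez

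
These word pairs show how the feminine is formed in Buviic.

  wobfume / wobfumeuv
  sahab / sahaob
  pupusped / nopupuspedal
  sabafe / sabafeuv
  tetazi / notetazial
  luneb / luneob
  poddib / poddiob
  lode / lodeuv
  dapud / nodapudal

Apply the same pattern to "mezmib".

mezmiob

wobfume and luneb both have last vowel 'e' yet inflect differently (wobfumeuv, luneob), so the last vowel is not what conditions the rule; the final letter is.
"mezmib" ends in -b. The stems ending in -b (poddib → poddiob, luneb → luneob, sahab → sahaob) drop the final letter and add -ob.
The other patterns: stems ending in -e add -uv; stems ending in -d or -i add no- … -al around the stem.
So mezmib → mezmiob.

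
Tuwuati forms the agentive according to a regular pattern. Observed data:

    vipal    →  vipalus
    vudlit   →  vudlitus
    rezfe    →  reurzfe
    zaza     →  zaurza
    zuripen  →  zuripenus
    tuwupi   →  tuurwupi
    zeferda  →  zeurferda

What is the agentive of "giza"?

"giza" ends in a vowel. The stems ending in a vowel (rezfe → reurzfe, tuwupi → tuurwupi, zeferda → zeurferda) insert -ur- after the first vowel.
The other pattern: stems ending in a consonant add -us.
So giza → giurza.

giurza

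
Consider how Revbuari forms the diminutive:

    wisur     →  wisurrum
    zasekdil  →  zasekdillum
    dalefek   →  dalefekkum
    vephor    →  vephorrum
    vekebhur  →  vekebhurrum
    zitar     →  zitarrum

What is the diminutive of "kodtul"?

Every pair shown (wisur → wisurrum, zasekdil → zasekdillum, dalefek → dalefekkum, …) follows the same rule: double the final consonant and add -um.
So kodtul → kodtullum.

kodtullum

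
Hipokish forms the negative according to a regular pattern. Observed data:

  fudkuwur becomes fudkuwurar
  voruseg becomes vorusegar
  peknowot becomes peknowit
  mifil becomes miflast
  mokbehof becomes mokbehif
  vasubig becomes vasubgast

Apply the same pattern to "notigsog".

notigsig

"notigsog" has last vowel 'o'. The stems whose last vowel is 'o' (peknowot → peknowit, mokbehof → mokbehif) change the last vowel to 'i'.
The other patterns: stems whose last vowel is 'i' delete the last vowel and add -ast; stems whose last vowel is 'e' or 'u' add -ar.
So notigsog → notigsig.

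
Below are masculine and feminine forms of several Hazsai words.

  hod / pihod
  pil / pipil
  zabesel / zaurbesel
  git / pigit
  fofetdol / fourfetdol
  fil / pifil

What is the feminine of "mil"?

zabesel and fil both end in -l yet inflect differently (zaurbesel, pifil), so the final letter is not what conditions the rule; the number of vowels is.
"mil" has 1 vowel. The stems with 1 vowel (fil → pifil, pil → pipil, hod → pihod) add the prefix pi-.
So mil → pimil.

pimil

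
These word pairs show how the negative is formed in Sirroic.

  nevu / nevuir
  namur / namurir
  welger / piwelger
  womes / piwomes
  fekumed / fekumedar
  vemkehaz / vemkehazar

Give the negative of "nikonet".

nikonetir

"nikonet" begins with n-. The stems beginning with n- (nevu → nevuir, namur → namurir) add -ir.
So nikonet → nikonetir.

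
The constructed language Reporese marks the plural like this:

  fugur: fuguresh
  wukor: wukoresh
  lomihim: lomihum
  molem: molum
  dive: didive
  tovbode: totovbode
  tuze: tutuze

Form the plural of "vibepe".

vivibepe

molem and dive both have last vowel 'e' yet inflect differently (molum, didive), so the last vowel is not what conditions the rule; the final letter is.
"vibepe" ends in -e. The stems ending in -e (dive → didive, tovbode → totovbode, tuze → tutuze) repeat the first consonant+vowel as a prefix.
So vibepe → vivibepe.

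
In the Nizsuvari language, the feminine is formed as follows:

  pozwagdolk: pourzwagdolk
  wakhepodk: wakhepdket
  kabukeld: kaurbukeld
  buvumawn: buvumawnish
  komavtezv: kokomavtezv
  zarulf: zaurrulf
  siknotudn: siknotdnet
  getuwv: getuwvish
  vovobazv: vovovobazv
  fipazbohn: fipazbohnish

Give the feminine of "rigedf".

rigdfet

pozwagdolk and wakhepodk both end in -k yet inflect differently (pourzwagdolk, wakhepdket), so the final letter is not what conditions the rule; the second-to-last letter is.
"rigedf" has second-to-last letter 'd'. The stems whose second-to-last letter is 'd' (siknotudn → siknotdnet, wakhepodk → wakhepdket) delete the last vowel and add -et.
The other patterns: stems whose second-to-last letter is 'l' insert -ur- after the first vowel; stems whose second-to-last letter is 'z' repeat the first consonant+vowel as a prefix; stems whose second-to-last letter is 'h' or 'w' add -ish.
So rigedf → rigdfet.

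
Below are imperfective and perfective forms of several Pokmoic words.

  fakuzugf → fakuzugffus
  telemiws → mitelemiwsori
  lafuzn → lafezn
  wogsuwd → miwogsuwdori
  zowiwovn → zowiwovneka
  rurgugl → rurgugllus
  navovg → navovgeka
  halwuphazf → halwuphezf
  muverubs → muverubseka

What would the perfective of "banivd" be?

lafuzn and zowiwovn both end in -n yet inflect differently (lafezn, zowiwovneka), so the final letter is not what conditions the rule; the second-to-last letter is.
"banivd" has second-to-last letter 'v'. The stems whose second-to-last letter is 'v' (navovg → navovgeka, zowiwovn → zowiwovneka) add -eka.
So banivd → banivdeka.

banivdeka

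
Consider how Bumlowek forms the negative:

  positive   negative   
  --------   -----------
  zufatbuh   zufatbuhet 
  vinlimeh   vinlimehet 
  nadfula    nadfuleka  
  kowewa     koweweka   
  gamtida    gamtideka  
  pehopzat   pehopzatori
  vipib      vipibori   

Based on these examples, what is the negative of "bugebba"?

bugebbeka

"bugebba" ends in -a. The stems ending in -a (nadfula → nadfuleka, kowewa → koweweka, gamtida → gamtideka) drop the final letter and add -eka.
The other patterns: stems ending in -h add -et; stems ending in -b or -t add -ori.
So bugebba → bugebbeka.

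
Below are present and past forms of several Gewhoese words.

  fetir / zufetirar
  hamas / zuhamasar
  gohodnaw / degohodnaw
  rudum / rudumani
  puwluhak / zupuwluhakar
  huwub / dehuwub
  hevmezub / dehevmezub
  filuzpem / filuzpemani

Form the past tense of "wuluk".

zuwulukar

rudum and hevmezub both have last vowel 'u' yet inflect differently (rudumani, dehevmezub), so the last vowel is not what conditions the rule; the final letter is.
"wuluk" ends in -k. The one such stem in the data (puwluhak → zupuwluhakar) adds zu- … -ar around the stem, so the same rule applies.
So wuluk → zuwulukar.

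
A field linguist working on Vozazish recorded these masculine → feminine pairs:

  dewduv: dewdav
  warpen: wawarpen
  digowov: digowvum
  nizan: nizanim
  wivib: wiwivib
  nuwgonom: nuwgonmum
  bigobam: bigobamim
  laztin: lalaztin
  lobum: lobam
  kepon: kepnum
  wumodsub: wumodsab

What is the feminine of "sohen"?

sosohen

laztin and kepon both end in -n yet inflect differently (lalaztin, kepnum), so the final letter is not what conditions the rule; the last vowel is.
"sohen" has last vowel 'e'. The one such stem in the data (warpen → wawarpen) repeats the first consonant+vowel as a prefix (as do laztin, wivib), so the same rule applies.
The other patterns: stems whose last vowel is 'o' delete the last vowel and add -um; stems whose last vowel is 'a' add -im; stems whose last vowel is 'u' change the last vowel to 'a'.
So sohen → sosohen.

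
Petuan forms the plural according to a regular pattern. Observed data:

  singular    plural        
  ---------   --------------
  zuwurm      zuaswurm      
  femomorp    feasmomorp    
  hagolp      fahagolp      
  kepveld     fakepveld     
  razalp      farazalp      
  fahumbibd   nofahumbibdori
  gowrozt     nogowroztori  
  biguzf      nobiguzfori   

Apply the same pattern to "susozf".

femomorp and hagolp both end in -p yet inflect differently (feasmomorp, fahagolp), so the final letter is not what conditions the rule; the second-to-last letter is.
"susozf" has second-to-last letter 'z'. The stems whose second-to-last letter is 'z' (gowrozt → nogowroztori, biguzf → nobiguzfori) add no- … -ori around the stem.
So susozf → nosusozfori.

nosusozfori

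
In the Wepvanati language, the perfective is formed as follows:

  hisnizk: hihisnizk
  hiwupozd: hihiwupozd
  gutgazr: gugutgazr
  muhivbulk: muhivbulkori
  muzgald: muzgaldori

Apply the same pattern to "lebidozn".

lelebidozn

hisnizk and muhivbulk both end in -k yet inflect differently (hihisnizk, muhivbulkori), so the final letter is not what conditions the rule; the second-to-last letter is.
"lebidozn" has second-to-last letter 'z'. The stems whose second-to-last letter is 'z' (hisnizk → hihisnizk, hiwupozd → hihiwupozd, gutgazr → gugutgazr) repeat the first consonant+vowel as a prefix.
So lebidozn → lelebidozn.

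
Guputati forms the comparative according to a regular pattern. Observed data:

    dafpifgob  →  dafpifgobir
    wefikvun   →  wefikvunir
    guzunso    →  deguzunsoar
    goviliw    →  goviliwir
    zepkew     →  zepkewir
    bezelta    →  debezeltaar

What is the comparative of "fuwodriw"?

fuwodriwir

dafpifgob and guzunso both have last vowel 'o' yet inflect differently (dafpifgobir, deguzunsoar), so the last vowel is not what conditions the rule; whether the stem ends in a vowel or a consonant is.
"fuwodriw" ends in a consonant. The stems ending in a consonant (zepkew → zepkewir, dafpifgob → dafpifgobir, goviliw → goviliwir) add -ir.
The other pattern: stems ending in a vowel add de- … -ar around the stem.
So fuwodriw → fuwodriwir.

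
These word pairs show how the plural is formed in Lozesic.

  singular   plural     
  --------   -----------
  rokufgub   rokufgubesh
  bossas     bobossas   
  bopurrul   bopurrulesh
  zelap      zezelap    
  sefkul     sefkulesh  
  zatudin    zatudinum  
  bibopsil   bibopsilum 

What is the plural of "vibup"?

vibupesh

bopurrul and bibopsil both end in -l yet inflect differently (bopurrulesh, bibopsilum), so the final letter is not what conditions the rule; the last vowel is.
"vibup" has last vowel 'u'. The stems whose last vowel is 'u' (rokufgub → rokufgubesh, bopurrul → bopurrulesh, sefkul → sefkulesh) add -esh.
So vibup → vibupesh.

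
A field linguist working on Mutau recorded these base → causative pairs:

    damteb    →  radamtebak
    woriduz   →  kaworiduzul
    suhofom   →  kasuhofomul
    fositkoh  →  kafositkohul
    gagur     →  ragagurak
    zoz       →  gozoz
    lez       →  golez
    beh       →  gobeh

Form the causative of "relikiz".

karelikizul

beh and fositkoh both end in -h yet inflect differently (gobeh, kafositkohul), so the final letter is not what conditions the rule; the number of vowels is.
"relikiz" has 3 vowels. The stems with 3 vowels (fositkoh → kafositkohul, woriduz → kaworiduzul, suhofom → kasuhofomul) add ka- … -ul around the stem.
The other patterns: stems with 1 vowel add the prefix go-; stems with 2 vowels add ra- … -ak around the stem.
So relikiz → karelikizul.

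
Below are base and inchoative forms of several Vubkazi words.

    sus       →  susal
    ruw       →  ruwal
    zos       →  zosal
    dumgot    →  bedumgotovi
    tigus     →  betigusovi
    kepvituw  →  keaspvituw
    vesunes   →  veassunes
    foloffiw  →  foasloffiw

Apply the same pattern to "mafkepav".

maasfkepav

sus and tigus both end in -s yet inflect differently (susal, betigusovi), so the final letter is not what conditions the rule; the number of vowels is.
"mafkepav" has 3 vowels. The stems with 3 vowels (kepvituw → keaspvituw, vesunes → veassunes, foloffiw → foasloffiw) insert -as- after the first vowel.
The other patterns: stems with 1 vowel add -al; stems with 2 vowels add be- … -ovi around the stem.
So mafkepav → maasfkepav.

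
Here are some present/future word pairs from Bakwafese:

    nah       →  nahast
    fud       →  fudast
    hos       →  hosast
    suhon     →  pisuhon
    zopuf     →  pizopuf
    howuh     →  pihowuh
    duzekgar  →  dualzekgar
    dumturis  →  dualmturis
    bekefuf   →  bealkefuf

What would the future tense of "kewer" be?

nah and howuh both end in -h yet inflect differently (nahast, pihowuh), so the final letter is not what conditions the rule; the number of vowels is.
"kewer" has 2 vowels. The stems with 2 vowels (suhon → pisuhon, zopuf → pizopuf, howuh → pihowuh) add the prefix pi-.
The other patterns: stems with 1 vowel add -ast; stems with 3 vowels insert -al- after the first vowel.
So kewer → pikewer.

pikewer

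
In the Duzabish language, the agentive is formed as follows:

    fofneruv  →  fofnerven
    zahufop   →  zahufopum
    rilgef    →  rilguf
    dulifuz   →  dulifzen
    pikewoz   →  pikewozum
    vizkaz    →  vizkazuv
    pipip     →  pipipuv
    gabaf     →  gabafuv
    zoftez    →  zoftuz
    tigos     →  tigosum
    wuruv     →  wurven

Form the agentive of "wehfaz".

zoftez and vizkaz both end in -z yet inflect differently (zoftuz, vizkazuv), so the final letter is not what conditions the rule; the last vowel is.
"wehfaz" has last vowel 'a'. The stems whose last vowel is 'a' (vizkaz → vizkazuv, gabaf → gabafuv) add -uv.
The other patterns: stems whose last vowel is 'e' change the last vowel to 'u'; stems whose last vowel is 'u' delete the last vowel and add -en; stems whose last vowel is 'o' add -um.
So wehfaz → wehfazuv.

wehfazuv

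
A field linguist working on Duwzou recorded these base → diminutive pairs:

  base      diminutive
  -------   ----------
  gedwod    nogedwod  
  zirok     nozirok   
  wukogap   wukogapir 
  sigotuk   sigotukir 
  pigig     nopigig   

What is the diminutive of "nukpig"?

zirok and sigotuk both end in -k yet inflect differently (nozirok, sigotukir), so the final letter is not what conditions the rule; the number of vowels is.
"nukpig" has 2 vowels. The stems with 2 vowels (gedwod → nogedwod, zirok → nozirok, pigig → nopigig) add the prefix no-.
The other pattern: stems with 3 vowels add -ir.
So nukpig → nonukpig.

nonukpig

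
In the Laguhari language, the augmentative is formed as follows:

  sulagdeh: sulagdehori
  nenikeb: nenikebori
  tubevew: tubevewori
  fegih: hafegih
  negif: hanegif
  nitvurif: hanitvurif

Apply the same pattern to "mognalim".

"mognalim" has last vowel 'i'. The stems whose last vowel is 'i' (fegih → hafegih, nitvurif → hanitvurif, negif → hanegif) add the prefix ha-.
So mognalim → hamognalim.

hamognalim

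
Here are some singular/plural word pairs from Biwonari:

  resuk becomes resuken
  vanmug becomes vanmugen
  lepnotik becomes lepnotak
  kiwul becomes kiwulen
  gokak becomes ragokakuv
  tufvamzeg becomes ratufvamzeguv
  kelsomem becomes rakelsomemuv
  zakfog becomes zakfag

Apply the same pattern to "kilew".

gokak and resuk both end in -k yet inflect differently (ragokakuv, resuken), so the final letter is not what conditions the rule; the last vowel is.
"kilew" has last vowel 'e'. The stems whose last vowel is 'e' (tufvamzeg → ratufvamzeguv, kelsomem → rakelsomemuv) add ra- … -uv around the stem.
So kilew → rakilewuv.

rakilewuv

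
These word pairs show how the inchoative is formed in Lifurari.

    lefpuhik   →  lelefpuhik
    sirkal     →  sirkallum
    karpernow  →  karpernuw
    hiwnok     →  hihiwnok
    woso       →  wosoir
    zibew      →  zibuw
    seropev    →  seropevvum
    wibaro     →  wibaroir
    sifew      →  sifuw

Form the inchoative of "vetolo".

hiwnok and woso both have last vowel 'o' yet inflect differently (hihiwnok, wosoir), so the last vowel is not what conditions the rule; the final letter is.
"vetolo" ends in -o. The stems ending in -o (woso → wosoir, wibaro → wibaroir) add -ir.
The other patterns: stems ending in -k repeat the first consonant+vowel as a prefix; stems ending in -w change the last vowel to 'u'; stems ending in -l or -v double the final consonant and add -um.
So vetolo → vetoloir.

vetoloir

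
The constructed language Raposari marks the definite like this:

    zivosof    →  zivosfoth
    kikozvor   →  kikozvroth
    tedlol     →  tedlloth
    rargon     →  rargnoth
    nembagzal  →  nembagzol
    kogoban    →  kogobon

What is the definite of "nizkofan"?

nizkofon

tedlol and nembagzal both end in -l yet inflect differently (tedlloth, nembagzol), so the final letter is not what conditions the rule; the last vowel is.
"nizkofan" has last vowel 'a'. The stems whose last vowel is 'a' (nembagzal → nembagzol, kogoban → kogobon) change the last vowel to 'o'.
So nizkofan → nizkofon.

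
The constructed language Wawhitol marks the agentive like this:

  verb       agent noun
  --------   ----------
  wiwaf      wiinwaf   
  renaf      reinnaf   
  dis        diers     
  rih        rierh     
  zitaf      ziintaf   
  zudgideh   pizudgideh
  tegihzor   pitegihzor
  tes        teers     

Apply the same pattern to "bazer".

bainzer

"bazer" has 2 vowels. The stems with 2 vowels (wiwaf → wiinwaf, renaf → reinnaf, zitaf → ziintaf) insert -in- after the first vowel.
So bazer → bainzer.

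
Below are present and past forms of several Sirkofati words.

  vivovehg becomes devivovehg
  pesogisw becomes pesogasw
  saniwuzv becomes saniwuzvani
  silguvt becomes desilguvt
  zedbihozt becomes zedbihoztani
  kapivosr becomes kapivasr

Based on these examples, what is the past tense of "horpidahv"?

zedbihozt and silguvt both end in -t yet inflect differently (zedbihoztani, desilguvt), so the final letter is not what conditions the rule; the second-to-last letter is.
"horpidahv" has second-to-last letter 'h'. The one such stem in the data (vivovehg → devivovehg) adds the prefix de-, so the same rule applies.
So horpidahv → dehorpidahv.

dehorpidahv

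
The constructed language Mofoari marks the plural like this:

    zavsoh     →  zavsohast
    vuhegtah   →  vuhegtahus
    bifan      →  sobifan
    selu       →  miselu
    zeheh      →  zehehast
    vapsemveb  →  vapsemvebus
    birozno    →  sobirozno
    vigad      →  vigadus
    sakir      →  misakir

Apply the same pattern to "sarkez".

"sarkez" begins with s-. The stems beginning with s- (selu → miselu, sakir → misakir) add the prefix mi-.
So sarkez → misarkez.

misarkez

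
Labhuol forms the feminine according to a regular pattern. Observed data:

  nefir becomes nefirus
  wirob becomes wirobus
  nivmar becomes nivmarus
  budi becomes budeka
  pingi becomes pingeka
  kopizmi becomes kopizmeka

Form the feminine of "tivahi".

nefir and budi both have last vowel 'i' yet inflect differently (nefirus, budeka), so the last vowel is not what conditions the rule; whether the stem ends in a vowel or a consonant is.
"tivahi" ends in a vowel. The stems ending in a vowel (budi → budeka, pingi → pingeka, kopizmi → kopizmeka) drop the final letter and add -eka.
The other pattern: stems ending in a consonant add -us.
So tivahi → tivaheka.

tivaheka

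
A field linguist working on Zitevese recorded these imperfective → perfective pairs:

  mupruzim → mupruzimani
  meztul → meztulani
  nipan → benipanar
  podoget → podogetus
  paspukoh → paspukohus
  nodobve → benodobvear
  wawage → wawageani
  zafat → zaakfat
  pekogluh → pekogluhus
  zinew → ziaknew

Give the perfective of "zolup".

zoaklup

podoget and zafat both end in -t yet inflect differently (podogetus, zaakfat), so the final letter is not what conditions the rule; the first letter is.
"zolup" begins with z-. The stems beginning with z- (zinew → ziaknew, zafat → zaakfat) insert -ak- after the first vowel.
The other patterns: stems beginning with p- add -us; stems beginning with n- add be- … -ar around the stem; stems beginning with m- or w- add -ani.
So zolup → zoaklup.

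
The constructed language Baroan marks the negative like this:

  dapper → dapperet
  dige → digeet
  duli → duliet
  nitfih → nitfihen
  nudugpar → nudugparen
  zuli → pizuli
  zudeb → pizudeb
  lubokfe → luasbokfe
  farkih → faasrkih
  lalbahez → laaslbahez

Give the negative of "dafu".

dafuet

dapper and nudugpar both end in -r yet inflect differently (dapperet, nudugparen), so the final letter is not what conditions the rule; the first letter is.
"dafu" begins with d-. The stems beginning with d- (dapper → dapperet, dige → digeet, duli → duliet) add -et.
The other patterns: stems beginning with n- add -en; stems beginning with z- add the prefix pi-; stems beginning with f- or l- insert -as- after the first vowel.
So dafu → dafuet.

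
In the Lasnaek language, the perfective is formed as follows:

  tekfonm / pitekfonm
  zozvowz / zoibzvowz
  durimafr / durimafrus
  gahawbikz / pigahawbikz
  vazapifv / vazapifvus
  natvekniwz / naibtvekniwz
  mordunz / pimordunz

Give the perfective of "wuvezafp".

natvekniwz and gahawbikz both end in -z yet inflect differently (naibtvekniwz, pigahawbikz), so the final letter is not what conditions the rule; the second-to-last letter is.
"wuvezafp" has second-to-last letter 'f'. The stems whose second-to-last letter is 'f' (durimafr → durimafrus, vazapifv → vazapifvus) add -us.
The other patterns: stems whose second-to-last letter is 'w' insert -ib- after the first vowel; stems whose second-to-last letter is 'k' or 'n' add the prefix pi-.
So wuvezafp → wuvezafpus.

wuvezafpus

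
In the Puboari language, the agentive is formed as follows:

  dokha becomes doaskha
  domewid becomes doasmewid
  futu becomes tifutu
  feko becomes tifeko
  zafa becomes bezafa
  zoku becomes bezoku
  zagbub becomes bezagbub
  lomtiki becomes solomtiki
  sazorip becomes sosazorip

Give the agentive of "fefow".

tifefow

dokha and zafa both end in -a yet inflect differently (doaskha, bezafa), so the final letter is not what conditions the rule; the first letter is.
"fefow" begins with f-. The stems beginning with f- (futu → tifutu, feko → tifeko) add the prefix ti-.
So fefow → tifefow.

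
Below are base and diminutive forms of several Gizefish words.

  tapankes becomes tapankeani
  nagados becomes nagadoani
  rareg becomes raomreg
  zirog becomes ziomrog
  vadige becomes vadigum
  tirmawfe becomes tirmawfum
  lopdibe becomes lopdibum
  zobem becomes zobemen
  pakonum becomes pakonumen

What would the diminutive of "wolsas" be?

tapankes and rareg both have last vowel 'e' yet inflect differently (tapankeani, raomreg), so the last vowel is not what conditions the rule; the final letter is.
"wolsas" ends in -s. The stems ending in -s (tapankes → tapankeani, nagados → nagadoani) drop the final letter and add -ani.
The other patterns: stems ending in -g insert -om- after the first vowel; stems ending in -e drop the final letter and add -um; stems ending in -m add -en.
So wolsas → wolsaani.

wolsaani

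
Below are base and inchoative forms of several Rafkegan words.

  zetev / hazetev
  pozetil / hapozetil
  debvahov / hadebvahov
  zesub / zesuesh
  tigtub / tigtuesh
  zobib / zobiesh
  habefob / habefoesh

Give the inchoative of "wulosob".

wulosoesh

zobib and pozetil both have last vowel 'i' yet inflect differently (zobiesh, hapozetil), so the last vowel is not what conditions the rule; the final letter is.
"wulosob" ends in -b. The stems ending in -b (tigtub → tigtuesh, zobib → zobiesh, zesub → zesuesh) drop the final letter and add -esh.
So wulosob → wulosoesh.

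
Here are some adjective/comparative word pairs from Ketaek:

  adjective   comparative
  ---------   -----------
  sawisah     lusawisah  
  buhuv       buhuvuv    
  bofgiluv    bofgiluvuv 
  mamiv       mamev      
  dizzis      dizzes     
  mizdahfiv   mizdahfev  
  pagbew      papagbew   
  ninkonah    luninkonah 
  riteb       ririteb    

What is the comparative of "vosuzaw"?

luvosuzaw

bofgiluv and mamiv both end in -v yet inflect differently (bofgiluvuv, mamev), so the final letter is not what conditions the rule; the last vowel is.
"vosuzaw" has last vowel 'a'. The stems whose last vowel is 'a' (ninkonah → luninkonah, sawisah → lusawisah) add the prefix lu-.
The other patterns: stems whose last vowel is 'u' add -uv; stems whose last vowel is 'e' repeat the first consonant+vowel as a prefix; stems whose last vowel is 'i' change the last vowel to 'e'.
So vosuzaw → luvosuzaw.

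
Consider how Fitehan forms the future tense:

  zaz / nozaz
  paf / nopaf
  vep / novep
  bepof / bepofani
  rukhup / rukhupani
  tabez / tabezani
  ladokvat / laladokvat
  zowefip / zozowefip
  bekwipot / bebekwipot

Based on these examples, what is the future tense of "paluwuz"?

papaluwuz

paf and bepof both end in -f yet inflect differently (nopaf, bepofani), so the final letter is not what conditions the rule; the number of vowels is.
"paluwuz" has 3 vowels. The stems with 3 vowels (ladokvat → laladokvat, zowefip → zozowefip, bekwipot → bebekwipot) repeat the first consonant+vowel as a prefix.
So paluwuz → papaluwuz.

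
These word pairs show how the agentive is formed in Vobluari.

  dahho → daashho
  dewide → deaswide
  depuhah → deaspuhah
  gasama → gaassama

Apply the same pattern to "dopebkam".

doaspebkam

Every pair shown (dahho → daashho, dewide → deaswide, depuhah → deaspuhah, …) follows the same rule: insert -as- after the first vowel.
So dopebkam → doaspebkam.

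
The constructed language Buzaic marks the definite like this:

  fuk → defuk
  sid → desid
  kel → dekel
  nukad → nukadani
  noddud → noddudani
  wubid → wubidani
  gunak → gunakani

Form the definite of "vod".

sid and nukad both end in -d yet inflect differently (desid, nukadani), so the final letter is not what conditions the rule; the number of vowels is.
"vod" has 1 vowel. The stems with 1 vowel (fuk → defuk, sid → desid, kel → dekel) add the prefix de-.
So vod → devod.

devod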